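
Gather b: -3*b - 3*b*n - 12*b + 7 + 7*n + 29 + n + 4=b*(-3*n - 15) + 8*n + 40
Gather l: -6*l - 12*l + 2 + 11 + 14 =27 - 18*l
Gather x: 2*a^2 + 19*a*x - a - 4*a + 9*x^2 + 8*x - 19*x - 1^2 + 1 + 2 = 2*a^2 - 5*a + 9*x^2 + x*(19*a - 11) + 2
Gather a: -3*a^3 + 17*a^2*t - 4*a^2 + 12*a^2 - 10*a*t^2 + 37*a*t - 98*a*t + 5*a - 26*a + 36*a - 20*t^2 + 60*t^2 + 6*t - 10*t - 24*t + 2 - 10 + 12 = -3*a^3 + a^2*(17*t + 8) + a*(-10*t^2 - 61*t + 15) + 40*t^2 - 28*t + 4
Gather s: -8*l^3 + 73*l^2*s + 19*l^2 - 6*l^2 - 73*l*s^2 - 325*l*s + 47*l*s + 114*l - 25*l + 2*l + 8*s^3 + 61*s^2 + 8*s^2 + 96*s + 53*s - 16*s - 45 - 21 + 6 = -8*l^3 + 13*l^2 + 91*l + 8*s^3 + s^2*(69 - 73*l) + s*(73*l^2 - 278*l + 133) - 60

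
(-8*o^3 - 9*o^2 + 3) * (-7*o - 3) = 56*o^4 + 87*o^3 + 27*o^2 - 21*o - 9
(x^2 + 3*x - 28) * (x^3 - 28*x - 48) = x^5 + 3*x^4 - 56*x^3 - 132*x^2 + 640*x + 1344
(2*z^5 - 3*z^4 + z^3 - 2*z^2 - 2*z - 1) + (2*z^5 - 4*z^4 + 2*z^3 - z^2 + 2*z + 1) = 4*z^5 - 7*z^4 + 3*z^3 - 3*z^2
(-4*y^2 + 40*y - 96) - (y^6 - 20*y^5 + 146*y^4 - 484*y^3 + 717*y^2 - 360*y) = -y^6 + 20*y^5 - 146*y^4 + 484*y^3 - 721*y^2 + 400*y - 96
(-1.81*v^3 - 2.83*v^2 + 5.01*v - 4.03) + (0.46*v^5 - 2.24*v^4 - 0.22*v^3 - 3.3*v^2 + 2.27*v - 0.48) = 0.46*v^5 - 2.24*v^4 - 2.03*v^3 - 6.13*v^2 + 7.28*v - 4.51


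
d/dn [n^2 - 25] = 2*n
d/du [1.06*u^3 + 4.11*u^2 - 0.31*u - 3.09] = 3.18*u^2 + 8.22*u - 0.31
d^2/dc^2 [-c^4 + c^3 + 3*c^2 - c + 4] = -12*c^2 + 6*c + 6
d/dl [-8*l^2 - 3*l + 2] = -16*l - 3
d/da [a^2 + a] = 2*a + 1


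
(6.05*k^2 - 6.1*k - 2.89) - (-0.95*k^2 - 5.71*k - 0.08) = 7.0*k^2 - 0.39*k - 2.81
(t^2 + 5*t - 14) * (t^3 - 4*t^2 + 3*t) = t^5 + t^4 - 31*t^3 + 71*t^2 - 42*t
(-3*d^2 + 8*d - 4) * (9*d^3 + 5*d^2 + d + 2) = -27*d^5 + 57*d^4 + d^3 - 18*d^2 + 12*d - 8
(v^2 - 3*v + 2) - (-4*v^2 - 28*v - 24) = 5*v^2 + 25*v + 26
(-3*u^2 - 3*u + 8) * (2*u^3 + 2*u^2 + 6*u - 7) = -6*u^5 - 12*u^4 - 8*u^3 + 19*u^2 + 69*u - 56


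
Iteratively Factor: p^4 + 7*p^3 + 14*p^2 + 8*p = (p + 2)*(p^3 + 5*p^2 + 4*p) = (p + 2)*(p + 4)*(p^2 + p) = p*(p + 2)*(p + 4)*(p + 1)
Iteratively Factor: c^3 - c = (c - 1)*(c^2 + c) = (c - 1)*(c + 1)*(c)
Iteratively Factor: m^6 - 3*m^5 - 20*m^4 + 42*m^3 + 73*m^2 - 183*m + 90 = (m - 2)*(m^5 - m^4 - 22*m^3 - 2*m^2 + 69*m - 45) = (m - 5)*(m - 2)*(m^4 + 4*m^3 - 2*m^2 - 12*m + 9) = (m - 5)*(m - 2)*(m + 3)*(m^3 + m^2 - 5*m + 3) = (m - 5)*(m - 2)*(m - 1)*(m + 3)*(m^2 + 2*m - 3) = (m - 5)*(m - 2)*(m - 1)*(m + 3)^2*(m - 1)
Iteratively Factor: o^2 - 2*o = (o - 2)*(o)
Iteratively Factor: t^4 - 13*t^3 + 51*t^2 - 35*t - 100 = (t - 5)*(t^3 - 8*t^2 + 11*t + 20) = (t - 5)^2*(t^2 - 3*t - 4) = (t - 5)^2*(t + 1)*(t - 4)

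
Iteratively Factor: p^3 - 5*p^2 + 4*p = (p - 4)*(p^2 - p) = p*(p - 4)*(p - 1)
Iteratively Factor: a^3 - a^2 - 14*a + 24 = (a - 3)*(a^2 + 2*a - 8) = (a - 3)*(a - 2)*(a + 4)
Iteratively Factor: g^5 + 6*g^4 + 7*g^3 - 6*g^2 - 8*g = (g + 2)*(g^4 + 4*g^3 - g^2 - 4*g) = (g + 2)*(g + 4)*(g^3 - g) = (g - 1)*(g + 2)*(g + 4)*(g^2 + g) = g*(g - 1)*(g + 2)*(g + 4)*(g + 1)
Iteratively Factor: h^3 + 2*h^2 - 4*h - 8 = (h + 2)*(h^2 - 4) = (h - 2)*(h + 2)*(h + 2)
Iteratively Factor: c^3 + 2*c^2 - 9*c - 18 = (c + 2)*(c^2 - 9) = (c - 3)*(c + 2)*(c + 3)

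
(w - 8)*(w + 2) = w^2 - 6*w - 16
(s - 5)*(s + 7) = s^2 + 2*s - 35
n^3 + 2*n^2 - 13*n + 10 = (n - 2)*(n - 1)*(n + 5)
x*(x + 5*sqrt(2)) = x^2 + 5*sqrt(2)*x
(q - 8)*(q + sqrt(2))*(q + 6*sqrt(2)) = q^3 - 8*q^2 + 7*sqrt(2)*q^2 - 56*sqrt(2)*q + 12*q - 96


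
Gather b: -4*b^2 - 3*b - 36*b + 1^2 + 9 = -4*b^2 - 39*b + 10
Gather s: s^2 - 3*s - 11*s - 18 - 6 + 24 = s^2 - 14*s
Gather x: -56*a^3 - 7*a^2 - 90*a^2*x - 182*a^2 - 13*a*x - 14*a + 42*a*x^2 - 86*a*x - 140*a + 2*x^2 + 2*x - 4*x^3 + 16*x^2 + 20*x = -56*a^3 - 189*a^2 - 154*a - 4*x^3 + x^2*(42*a + 18) + x*(-90*a^2 - 99*a + 22)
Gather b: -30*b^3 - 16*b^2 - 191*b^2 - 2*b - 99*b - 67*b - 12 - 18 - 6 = -30*b^3 - 207*b^2 - 168*b - 36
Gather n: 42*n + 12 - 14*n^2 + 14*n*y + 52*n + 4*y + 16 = -14*n^2 + n*(14*y + 94) + 4*y + 28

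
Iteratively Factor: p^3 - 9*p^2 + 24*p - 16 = (p - 1)*(p^2 - 8*p + 16) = (p - 4)*(p - 1)*(p - 4)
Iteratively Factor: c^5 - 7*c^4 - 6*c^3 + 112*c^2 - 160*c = (c + 4)*(c^4 - 11*c^3 + 38*c^2 - 40*c) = (c - 5)*(c + 4)*(c^3 - 6*c^2 + 8*c) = (c - 5)*(c - 2)*(c + 4)*(c^2 - 4*c) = c*(c - 5)*(c - 2)*(c + 4)*(c - 4)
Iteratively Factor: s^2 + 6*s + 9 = (s + 3)*(s + 3)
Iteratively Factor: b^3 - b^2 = (b)*(b^2 - b) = b*(b - 1)*(b)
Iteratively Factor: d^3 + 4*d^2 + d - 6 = (d + 3)*(d^2 + d - 2) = (d + 2)*(d + 3)*(d - 1)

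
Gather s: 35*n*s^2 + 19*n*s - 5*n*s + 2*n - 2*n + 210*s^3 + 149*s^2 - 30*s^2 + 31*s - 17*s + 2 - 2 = 210*s^3 + s^2*(35*n + 119) + s*(14*n + 14)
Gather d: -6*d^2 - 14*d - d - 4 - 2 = -6*d^2 - 15*d - 6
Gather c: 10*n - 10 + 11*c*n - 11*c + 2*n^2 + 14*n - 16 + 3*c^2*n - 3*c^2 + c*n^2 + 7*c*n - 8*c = c^2*(3*n - 3) + c*(n^2 + 18*n - 19) + 2*n^2 + 24*n - 26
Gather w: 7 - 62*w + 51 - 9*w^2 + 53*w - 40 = -9*w^2 - 9*w + 18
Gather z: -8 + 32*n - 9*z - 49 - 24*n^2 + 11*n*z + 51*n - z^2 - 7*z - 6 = -24*n^2 + 83*n - z^2 + z*(11*n - 16) - 63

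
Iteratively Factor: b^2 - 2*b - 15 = (b + 3)*(b - 5)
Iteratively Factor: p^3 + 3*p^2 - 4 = (p + 2)*(p^2 + p - 2) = (p + 2)^2*(p - 1)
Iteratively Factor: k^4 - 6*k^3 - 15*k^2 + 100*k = (k - 5)*(k^3 - k^2 - 20*k) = (k - 5)*(k + 4)*(k^2 - 5*k) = (k - 5)^2*(k + 4)*(k)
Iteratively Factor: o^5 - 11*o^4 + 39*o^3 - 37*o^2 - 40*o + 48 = (o - 3)*(o^4 - 8*o^3 + 15*o^2 + 8*o - 16) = (o - 3)*(o + 1)*(o^3 - 9*o^2 + 24*o - 16) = (o - 4)*(o - 3)*(o + 1)*(o^2 - 5*o + 4) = (o - 4)^2*(o - 3)*(o + 1)*(o - 1)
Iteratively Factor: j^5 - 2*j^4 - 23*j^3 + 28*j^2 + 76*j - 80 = (j + 2)*(j^4 - 4*j^3 - 15*j^2 + 58*j - 40) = (j - 5)*(j + 2)*(j^3 + j^2 - 10*j + 8) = (j - 5)*(j - 1)*(j + 2)*(j^2 + 2*j - 8) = (j - 5)*(j - 1)*(j + 2)*(j + 4)*(j - 2)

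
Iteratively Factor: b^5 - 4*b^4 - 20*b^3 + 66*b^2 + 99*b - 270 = (b + 3)*(b^4 - 7*b^3 + b^2 + 63*b - 90) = (b - 3)*(b + 3)*(b^3 - 4*b^2 - 11*b + 30) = (b - 3)*(b - 2)*(b + 3)*(b^2 - 2*b - 15) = (b - 3)*(b - 2)*(b + 3)^2*(b - 5)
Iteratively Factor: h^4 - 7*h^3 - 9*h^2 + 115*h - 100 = (h - 5)*(h^3 - 2*h^2 - 19*h + 20) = (h - 5)^2*(h^2 + 3*h - 4) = (h - 5)^2*(h - 1)*(h + 4)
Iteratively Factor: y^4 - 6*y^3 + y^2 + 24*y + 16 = (y - 4)*(y^3 - 2*y^2 - 7*y - 4) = (y - 4)^2*(y^2 + 2*y + 1) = (y - 4)^2*(y + 1)*(y + 1)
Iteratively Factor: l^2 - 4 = (l - 2)*(l + 2)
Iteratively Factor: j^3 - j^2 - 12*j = (j + 3)*(j^2 - 4*j) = (j - 4)*(j + 3)*(j)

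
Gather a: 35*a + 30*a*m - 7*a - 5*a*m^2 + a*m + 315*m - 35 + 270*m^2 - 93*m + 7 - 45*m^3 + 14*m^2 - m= a*(-5*m^2 + 31*m + 28) - 45*m^3 + 284*m^2 + 221*m - 28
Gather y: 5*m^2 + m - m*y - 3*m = 5*m^2 - m*y - 2*m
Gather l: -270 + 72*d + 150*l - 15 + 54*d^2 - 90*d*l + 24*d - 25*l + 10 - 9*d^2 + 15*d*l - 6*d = 45*d^2 + 90*d + l*(125 - 75*d) - 275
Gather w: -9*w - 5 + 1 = -9*w - 4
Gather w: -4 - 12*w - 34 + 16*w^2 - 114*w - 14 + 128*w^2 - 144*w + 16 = 144*w^2 - 270*w - 36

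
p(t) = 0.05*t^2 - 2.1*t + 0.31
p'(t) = 0.1*t - 2.1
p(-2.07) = 4.87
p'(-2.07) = -2.31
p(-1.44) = 3.44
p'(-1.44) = -2.24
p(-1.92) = 4.53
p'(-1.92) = -2.29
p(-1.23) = 2.97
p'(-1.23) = -2.22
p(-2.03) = 4.78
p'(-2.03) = -2.30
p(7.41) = -12.51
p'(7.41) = -1.36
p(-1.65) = 3.91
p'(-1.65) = -2.26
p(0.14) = 0.02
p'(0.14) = -2.09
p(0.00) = 0.31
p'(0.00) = -2.10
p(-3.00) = 7.06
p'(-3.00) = -2.40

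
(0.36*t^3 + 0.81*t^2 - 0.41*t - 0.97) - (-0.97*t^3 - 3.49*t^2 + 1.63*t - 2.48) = 1.33*t^3 + 4.3*t^2 - 2.04*t + 1.51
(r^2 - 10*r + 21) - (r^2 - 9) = 30 - 10*r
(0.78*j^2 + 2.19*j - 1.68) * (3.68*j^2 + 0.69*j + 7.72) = 2.8704*j^4 + 8.5974*j^3 + 1.3503*j^2 + 15.7476*j - 12.9696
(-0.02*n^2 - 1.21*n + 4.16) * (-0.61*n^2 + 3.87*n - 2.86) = 0.0122*n^4 + 0.6607*n^3 - 7.1631*n^2 + 19.5598*n - 11.8976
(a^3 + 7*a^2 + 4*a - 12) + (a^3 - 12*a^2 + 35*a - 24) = 2*a^3 - 5*a^2 + 39*a - 36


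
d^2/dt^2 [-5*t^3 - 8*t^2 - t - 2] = -30*t - 16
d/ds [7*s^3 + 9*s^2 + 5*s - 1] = 21*s^2 + 18*s + 5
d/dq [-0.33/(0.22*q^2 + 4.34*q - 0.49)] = (0.1452*q + 1.4322)/(0.22*q^2 + 4.34*q - 0.49)^2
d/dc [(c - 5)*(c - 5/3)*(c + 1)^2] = 4*c^3 - 14*c^2 - 8*c + 10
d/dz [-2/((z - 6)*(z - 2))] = 4*(z - 4)/((z - 6)^2*(z - 2)^2)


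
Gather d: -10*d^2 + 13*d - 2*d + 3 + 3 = -10*d^2 + 11*d + 6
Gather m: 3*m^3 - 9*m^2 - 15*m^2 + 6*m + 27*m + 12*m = 3*m^3 - 24*m^2 + 45*m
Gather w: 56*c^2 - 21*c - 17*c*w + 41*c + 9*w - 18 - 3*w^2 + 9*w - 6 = 56*c^2 + 20*c - 3*w^2 + w*(18 - 17*c) - 24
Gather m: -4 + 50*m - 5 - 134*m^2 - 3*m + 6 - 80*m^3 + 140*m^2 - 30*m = -80*m^3 + 6*m^2 + 17*m - 3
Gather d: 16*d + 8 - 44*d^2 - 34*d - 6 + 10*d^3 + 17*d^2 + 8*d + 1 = 10*d^3 - 27*d^2 - 10*d + 3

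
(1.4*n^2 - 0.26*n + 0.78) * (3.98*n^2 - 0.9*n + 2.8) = 5.572*n^4 - 2.2948*n^3 + 7.2584*n^2 - 1.43*n + 2.184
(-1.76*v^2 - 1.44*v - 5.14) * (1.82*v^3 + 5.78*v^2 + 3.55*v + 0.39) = -3.2032*v^5 - 12.7936*v^4 - 23.926*v^3 - 35.5076*v^2 - 18.8086*v - 2.0046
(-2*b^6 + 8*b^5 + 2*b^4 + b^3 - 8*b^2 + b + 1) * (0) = 0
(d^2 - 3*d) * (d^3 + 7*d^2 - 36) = d^5 + 4*d^4 - 21*d^3 - 36*d^2 + 108*d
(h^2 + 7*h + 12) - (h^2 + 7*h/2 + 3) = 7*h/2 + 9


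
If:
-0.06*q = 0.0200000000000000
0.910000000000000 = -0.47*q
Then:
No Solution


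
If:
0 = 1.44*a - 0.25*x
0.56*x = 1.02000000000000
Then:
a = 0.32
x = 1.82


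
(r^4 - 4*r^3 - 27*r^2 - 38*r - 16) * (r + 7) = r^5 + 3*r^4 - 55*r^3 - 227*r^2 - 282*r - 112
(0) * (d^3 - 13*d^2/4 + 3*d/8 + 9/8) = 0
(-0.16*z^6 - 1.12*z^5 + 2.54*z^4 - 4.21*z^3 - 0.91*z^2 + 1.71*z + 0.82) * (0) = 0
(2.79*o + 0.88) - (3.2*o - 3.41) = 4.29 - 0.41*o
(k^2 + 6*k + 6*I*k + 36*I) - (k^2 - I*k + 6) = 6*k + 7*I*k - 6 + 36*I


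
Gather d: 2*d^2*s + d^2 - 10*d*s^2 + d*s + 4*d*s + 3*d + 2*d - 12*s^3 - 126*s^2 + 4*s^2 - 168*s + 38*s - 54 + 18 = d^2*(2*s + 1) + d*(-10*s^2 + 5*s + 5) - 12*s^3 - 122*s^2 - 130*s - 36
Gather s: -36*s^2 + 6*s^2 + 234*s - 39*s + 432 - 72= -30*s^2 + 195*s + 360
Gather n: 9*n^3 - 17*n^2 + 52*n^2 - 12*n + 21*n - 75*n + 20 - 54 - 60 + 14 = 9*n^3 + 35*n^2 - 66*n - 80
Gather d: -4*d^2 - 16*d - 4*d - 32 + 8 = -4*d^2 - 20*d - 24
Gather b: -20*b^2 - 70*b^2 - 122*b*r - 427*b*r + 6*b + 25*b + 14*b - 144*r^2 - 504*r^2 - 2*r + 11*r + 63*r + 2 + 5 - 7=-90*b^2 + b*(45 - 549*r) - 648*r^2 + 72*r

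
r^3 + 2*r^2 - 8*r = r*(r - 2)*(r + 4)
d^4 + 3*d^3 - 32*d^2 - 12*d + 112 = (d - 4)*(d - 2)*(d + 2)*(d + 7)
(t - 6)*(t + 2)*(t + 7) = t^3 + 3*t^2 - 40*t - 84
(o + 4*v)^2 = o^2 + 8*o*v + 16*v^2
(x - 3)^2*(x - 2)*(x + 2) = x^4 - 6*x^3 + 5*x^2 + 24*x - 36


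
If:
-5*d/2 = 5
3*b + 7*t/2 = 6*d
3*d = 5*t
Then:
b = -13/5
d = -2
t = -6/5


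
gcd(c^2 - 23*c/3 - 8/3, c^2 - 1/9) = c + 1/3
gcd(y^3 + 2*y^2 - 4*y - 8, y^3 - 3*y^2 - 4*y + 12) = y^2 - 4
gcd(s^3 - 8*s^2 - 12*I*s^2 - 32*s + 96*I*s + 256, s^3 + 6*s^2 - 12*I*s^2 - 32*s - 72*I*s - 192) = s^2 - 12*I*s - 32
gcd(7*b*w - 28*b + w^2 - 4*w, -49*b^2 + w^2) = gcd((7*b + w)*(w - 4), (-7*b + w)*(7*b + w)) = 7*b + w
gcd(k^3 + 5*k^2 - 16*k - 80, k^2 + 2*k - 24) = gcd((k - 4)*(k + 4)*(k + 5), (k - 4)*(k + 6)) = k - 4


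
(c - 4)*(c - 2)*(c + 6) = c^3 - 28*c + 48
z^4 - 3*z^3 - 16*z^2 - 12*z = z*(z - 6)*(z + 1)*(z + 2)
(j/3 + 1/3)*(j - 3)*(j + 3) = j^3/3 + j^2/3 - 3*j - 3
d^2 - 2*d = d*(d - 2)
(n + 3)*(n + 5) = n^2 + 8*n + 15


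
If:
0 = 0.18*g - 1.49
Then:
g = 8.28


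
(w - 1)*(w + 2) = w^2 + w - 2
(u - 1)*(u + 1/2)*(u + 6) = u^3 + 11*u^2/2 - 7*u/2 - 3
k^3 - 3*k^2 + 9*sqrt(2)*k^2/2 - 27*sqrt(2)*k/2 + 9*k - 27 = (k - 3)*(k + 3*sqrt(2)/2)*(k + 3*sqrt(2))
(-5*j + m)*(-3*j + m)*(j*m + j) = 15*j^3*m + 15*j^3 - 8*j^2*m^2 - 8*j^2*m + j*m^3 + j*m^2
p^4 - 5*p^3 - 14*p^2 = p^2*(p - 7)*(p + 2)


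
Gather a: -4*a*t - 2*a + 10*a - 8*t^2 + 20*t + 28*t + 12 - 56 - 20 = a*(8 - 4*t) - 8*t^2 + 48*t - 64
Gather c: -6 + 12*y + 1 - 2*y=10*y - 5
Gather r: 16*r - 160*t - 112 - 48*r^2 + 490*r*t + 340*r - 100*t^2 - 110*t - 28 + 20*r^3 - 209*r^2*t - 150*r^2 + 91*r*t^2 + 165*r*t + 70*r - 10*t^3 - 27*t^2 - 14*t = 20*r^3 + r^2*(-209*t - 198) + r*(91*t^2 + 655*t + 426) - 10*t^3 - 127*t^2 - 284*t - 140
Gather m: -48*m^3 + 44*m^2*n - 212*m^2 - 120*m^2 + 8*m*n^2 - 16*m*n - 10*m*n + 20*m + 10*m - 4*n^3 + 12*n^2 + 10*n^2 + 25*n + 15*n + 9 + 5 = -48*m^3 + m^2*(44*n - 332) + m*(8*n^2 - 26*n + 30) - 4*n^3 + 22*n^2 + 40*n + 14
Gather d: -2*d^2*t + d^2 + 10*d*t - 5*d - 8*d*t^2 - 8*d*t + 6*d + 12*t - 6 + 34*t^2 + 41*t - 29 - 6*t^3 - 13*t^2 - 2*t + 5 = d^2*(1 - 2*t) + d*(-8*t^2 + 2*t + 1) - 6*t^3 + 21*t^2 + 51*t - 30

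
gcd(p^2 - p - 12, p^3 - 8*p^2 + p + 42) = 1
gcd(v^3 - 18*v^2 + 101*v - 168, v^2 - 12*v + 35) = v - 7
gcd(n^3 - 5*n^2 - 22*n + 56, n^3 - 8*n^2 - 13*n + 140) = n^2 - 3*n - 28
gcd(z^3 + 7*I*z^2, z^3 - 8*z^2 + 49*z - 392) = z + 7*I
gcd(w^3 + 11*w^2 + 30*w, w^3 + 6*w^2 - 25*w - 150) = w^2 + 11*w + 30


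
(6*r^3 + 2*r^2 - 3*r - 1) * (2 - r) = -6*r^4 + 10*r^3 + 7*r^2 - 5*r - 2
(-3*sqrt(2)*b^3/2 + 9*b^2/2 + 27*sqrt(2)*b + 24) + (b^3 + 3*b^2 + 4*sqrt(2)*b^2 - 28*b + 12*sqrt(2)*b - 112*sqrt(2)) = -3*sqrt(2)*b^3/2 + b^3 + 4*sqrt(2)*b^2 + 15*b^2/2 - 28*b + 39*sqrt(2)*b - 112*sqrt(2) + 24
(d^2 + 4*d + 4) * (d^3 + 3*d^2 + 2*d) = d^5 + 7*d^4 + 18*d^3 + 20*d^2 + 8*d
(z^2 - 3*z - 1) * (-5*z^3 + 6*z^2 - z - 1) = -5*z^5 + 21*z^4 - 14*z^3 - 4*z^2 + 4*z + 1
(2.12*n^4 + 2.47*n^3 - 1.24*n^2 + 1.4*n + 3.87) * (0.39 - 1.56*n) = -3.3072*n^5 - 3.0264*n^4 + 2.8977*n^3 - 2.6676*n^2 - 5.4912*n + 1.5093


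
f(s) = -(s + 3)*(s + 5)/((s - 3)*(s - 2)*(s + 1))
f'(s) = -(s + 3)/((s - 3)*(s - 2)*(s + 1)) - (s + 5)/((s - 3)*(s - 2)*(s + 1)) + (s + 3)*(s + 5)/((s - 3)*(s - 2)*(s + 1)^2) + (s + 3)*(s + 5)/((s - 3)*(s - 2)^2*(s + 1)) + (s + 3)*(s + 5)/((s - 3)^2*(s - 2)*(s + 1))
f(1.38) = -11.69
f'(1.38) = -25.66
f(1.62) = -22.26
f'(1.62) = -74.40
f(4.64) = -3.02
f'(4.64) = 2.81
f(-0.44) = -2.48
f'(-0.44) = 1.18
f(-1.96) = 0.17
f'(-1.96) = 0.47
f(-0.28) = -2.38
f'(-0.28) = 0.16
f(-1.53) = 0.60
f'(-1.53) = 2.02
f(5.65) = -1.43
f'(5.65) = 0.85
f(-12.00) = 0.03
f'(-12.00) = 0.00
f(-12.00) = 0.03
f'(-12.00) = 0.00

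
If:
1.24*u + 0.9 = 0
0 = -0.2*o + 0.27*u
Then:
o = -0.98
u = -0.73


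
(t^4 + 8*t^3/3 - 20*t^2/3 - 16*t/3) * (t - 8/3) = t^5 - 124*t^3/9 + 112*t^2/9 + 128*t/9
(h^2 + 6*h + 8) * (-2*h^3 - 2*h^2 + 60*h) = -2*h^5 - 14*h^4 + 32*h^3 + 344*h^2 + 480*h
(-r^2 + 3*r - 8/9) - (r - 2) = -r^2 + 2*r + 10/9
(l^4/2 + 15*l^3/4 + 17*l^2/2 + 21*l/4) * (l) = l^5/2 + 15*l^4/4 + 17*l^3/2 + 21*l^2/4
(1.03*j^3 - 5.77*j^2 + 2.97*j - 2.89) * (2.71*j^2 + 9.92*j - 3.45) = 2.7913*j^5 - 5.4191*j^4 - 52.7432*j^3 + 41.537*j^2 - 38.9153*j + 9.9705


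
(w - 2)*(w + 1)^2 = w^3 - 3*w - 2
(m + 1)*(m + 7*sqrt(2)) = m^2 + m + 7*sqrt(2)*m + 7*sqrt(2)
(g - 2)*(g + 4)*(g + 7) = g^3 + 9*g^2 + 6*g - 56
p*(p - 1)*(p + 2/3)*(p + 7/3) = p^4 + 2*p^3 - 13*p^2/9 - 14*p/9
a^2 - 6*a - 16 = (a - 8)*(a + 2)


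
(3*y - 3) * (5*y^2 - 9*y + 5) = 15*y^3 - 42*y^2 + 42*y - 15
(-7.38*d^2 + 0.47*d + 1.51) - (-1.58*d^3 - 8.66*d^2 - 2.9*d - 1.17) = 1.58*d^3 + 1.28*d^2 + 3.37*d + 2.68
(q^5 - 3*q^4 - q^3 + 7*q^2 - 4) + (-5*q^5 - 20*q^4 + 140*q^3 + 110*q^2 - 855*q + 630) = -4*q^5 - 23*q^4 + 139*q^3 + 117*q^2 - 855*q + 626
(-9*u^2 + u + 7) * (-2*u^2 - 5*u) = 18*u^4 + 43*u^3 - 19*u^2 - 35*u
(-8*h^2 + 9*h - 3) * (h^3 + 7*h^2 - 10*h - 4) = -8*h^5 - 47*h^4 + 140*h^3 - 79*h^2 - 6*h + 12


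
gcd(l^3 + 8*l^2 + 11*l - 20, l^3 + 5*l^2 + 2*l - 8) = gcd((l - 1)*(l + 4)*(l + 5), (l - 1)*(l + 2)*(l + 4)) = l^2 + 3*l - 4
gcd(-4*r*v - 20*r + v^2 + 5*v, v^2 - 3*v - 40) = v + 5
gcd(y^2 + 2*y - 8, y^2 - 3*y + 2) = y - 2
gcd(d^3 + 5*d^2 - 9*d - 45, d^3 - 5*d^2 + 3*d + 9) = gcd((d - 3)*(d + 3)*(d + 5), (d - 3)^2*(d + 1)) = d - 3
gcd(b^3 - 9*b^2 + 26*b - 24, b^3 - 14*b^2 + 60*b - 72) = b - 2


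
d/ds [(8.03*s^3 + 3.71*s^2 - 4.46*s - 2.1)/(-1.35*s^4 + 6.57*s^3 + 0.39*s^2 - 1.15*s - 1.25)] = (10.8405*s^6 + 10.017*s^5 - 39.306*s^4 + 28.7954*s^3 + 8.75140000000001*s^2 - 7.637*s + 3.16)/(1.8225*s^8 - 17.739*s^7 + 42.1119*s^6 + 8.2296*s^5 - 11.5839*s^4 - 17.322*s^3 + 0.3475*s^2 + 2.875*s + 1.5625)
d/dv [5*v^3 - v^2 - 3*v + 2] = 15*v^2 - 2*v - 3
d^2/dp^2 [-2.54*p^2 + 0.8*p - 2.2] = -5.08000000000000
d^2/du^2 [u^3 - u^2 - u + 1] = 6*u - 2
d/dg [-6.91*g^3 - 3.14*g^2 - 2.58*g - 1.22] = -20.73*g^2 - 6.28*g - 2.58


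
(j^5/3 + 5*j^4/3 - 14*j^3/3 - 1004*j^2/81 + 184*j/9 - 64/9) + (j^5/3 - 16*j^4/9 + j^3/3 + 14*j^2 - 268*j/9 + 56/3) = 2*j^5/3 - j^4/9 - 13*j^3/3 + 130*j^2/81 - 28*j/3 + 104/9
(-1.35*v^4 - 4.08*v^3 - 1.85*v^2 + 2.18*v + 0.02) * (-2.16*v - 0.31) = 2.916*v^5 + 9.2313*v^4 + 5.2608*v^3 - 4.1353*v^2 - 0.719*v - 0.0062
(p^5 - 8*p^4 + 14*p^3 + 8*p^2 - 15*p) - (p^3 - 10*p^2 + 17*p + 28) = p^5 - 8*p^4 + 13*p^3 + 18*p^2 - 32*p - 28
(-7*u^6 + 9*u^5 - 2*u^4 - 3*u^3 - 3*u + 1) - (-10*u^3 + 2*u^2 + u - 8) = -7*u^6 + 9*u^5 - 2*u^4 + 7*u^3 - 2*u^2 - 4*u + 9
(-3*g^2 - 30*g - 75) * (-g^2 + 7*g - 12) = 3*g^4 + 9*g^3 - 99*g^2 - 165*g + 900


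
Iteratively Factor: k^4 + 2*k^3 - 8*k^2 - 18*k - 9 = (k + 1)*(k^3 + k^2 - 9*k - 9) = (k - 3)*(k + 1)*(k^2 + 4*k + 3) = (k - 3)*(k + 1)^2*(k + 3)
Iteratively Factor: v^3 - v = (v + 1)*(v^2 - v) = (v - 1)*(v + 1)*(v)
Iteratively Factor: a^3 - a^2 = (a)*(a^2 - a) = a*(a - 1)*(a)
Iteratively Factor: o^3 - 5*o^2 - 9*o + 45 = (o - 3)*(o^2 - 2*o - 15) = (o - 5)*(o - 3)*(o + 3)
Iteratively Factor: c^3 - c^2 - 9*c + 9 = (c - 3)*(c^2 + 2*c - 3) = (c - 3)*(c + 3)*(c - 1)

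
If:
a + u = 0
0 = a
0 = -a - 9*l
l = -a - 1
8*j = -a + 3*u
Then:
No Solution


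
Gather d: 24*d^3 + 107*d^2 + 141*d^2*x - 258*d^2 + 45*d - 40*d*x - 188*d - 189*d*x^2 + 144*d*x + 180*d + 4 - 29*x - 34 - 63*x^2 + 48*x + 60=24*d^3 + d^2*(141*x - 151) + d*(-189*x^2 + 104*x + 37) - 63*x^2 + 19*x + 30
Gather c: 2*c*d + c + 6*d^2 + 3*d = c*(2*d + 1) + 6*d^2 + 3*d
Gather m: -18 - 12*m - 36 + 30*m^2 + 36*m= 30*m^2 + 24*m - 54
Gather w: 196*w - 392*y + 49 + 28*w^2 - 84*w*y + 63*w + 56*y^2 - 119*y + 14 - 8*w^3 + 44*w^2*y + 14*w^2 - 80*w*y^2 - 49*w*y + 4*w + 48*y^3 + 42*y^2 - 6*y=-8*w^3 + w^2*(44*y + 42) + w*(-80*y^2 - 133*y + 263) + 48*y^3 + 98*y^2 - 517*y + 63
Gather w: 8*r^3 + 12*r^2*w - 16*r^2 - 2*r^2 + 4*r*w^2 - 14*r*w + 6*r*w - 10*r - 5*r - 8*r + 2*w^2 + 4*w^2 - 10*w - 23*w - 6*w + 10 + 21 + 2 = 8*r^3 - 18*r^2 - 23*r + w^2*(4*r + 6) + w*(12*r^2 - 8*r - 39) + 33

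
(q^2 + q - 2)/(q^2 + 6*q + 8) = (q - 1)/(q + 4)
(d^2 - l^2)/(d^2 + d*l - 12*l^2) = (d^2 - l^2)/(d^2 + d*l - 12*l^2)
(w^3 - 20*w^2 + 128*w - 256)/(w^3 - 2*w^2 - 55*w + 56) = (w^2 - 12*w + 32)/(w^2 + 6*w - 7)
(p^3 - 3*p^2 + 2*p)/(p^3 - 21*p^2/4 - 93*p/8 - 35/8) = 8*p*(-p^2 + 3*p - 2)/(-8*p^3 + 42*p^2 + 93*p + 35)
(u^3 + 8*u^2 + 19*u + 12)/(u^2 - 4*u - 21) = (u^2 + 5*u + 4)/(u - 7)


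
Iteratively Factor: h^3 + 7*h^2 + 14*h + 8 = (h + 2)*(h^2 + 5*h + 4) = (h + 1)*(h + 2)*(h + 4)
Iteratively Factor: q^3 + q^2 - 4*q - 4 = (q + 1)*(q^2 - 4) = (q + 1)*(q + 2)*(q - 2)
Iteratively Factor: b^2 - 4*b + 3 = (b - 1)*(b - 3)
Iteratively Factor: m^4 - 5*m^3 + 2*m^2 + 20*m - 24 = (m - 2)*(m^3 - 3*m^2 - 4*m + 12) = (m - 2)*(m + 2)*(m^2 - 5*m + 6) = (m - 3)*(m - 2)*(m + 2)*(m - 2)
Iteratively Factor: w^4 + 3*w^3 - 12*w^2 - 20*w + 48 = (w - 2)*(w^3 + 5*w^2 - 2*w - 24) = (w - 2)^2*(w^2 + 7*w + 12) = (w - 2)^2*(w + 4)*(w + 3)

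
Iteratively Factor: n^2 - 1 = (n + 1)*(n - 1)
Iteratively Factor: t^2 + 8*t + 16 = (t + 4)*(t + 4)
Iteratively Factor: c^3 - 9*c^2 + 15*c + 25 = (c + 1)*(c^2 - 10*c + 25) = (c - 5)*(c + 1)*(c - 5)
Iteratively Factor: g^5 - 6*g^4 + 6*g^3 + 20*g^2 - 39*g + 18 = (g + 2)*(g^4 - 8*g^3 + 22*g^2 - 24*g + 9) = (g - 1)*(g + 2)*(g^3 - 7*g^2 + 15*g - 9) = (g - 3)*(g - 1)*(g + 2)*(g^2 - 4*g + 3) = (g - 3)^2*(g - 1)*(g + 2)*(g - 1)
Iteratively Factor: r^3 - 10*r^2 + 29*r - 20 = (r - 5)*(r^2 - 5*r + 4) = (r - 5)*(r - 1)*(r - 4)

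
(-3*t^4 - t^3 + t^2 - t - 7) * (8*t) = -24*t^5 - 8*t^4 + 8*t^3 - 8*t^2 - 56*t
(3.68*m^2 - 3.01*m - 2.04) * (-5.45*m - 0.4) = -20.056*m^3 + 14.9325*m^2 + 12.322*m + 0.816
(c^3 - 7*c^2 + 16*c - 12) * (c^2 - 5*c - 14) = c^5 - 12*c^4 + 37*c^3 + 6*c^2 - 164*c + 168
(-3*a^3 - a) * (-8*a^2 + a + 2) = 24*a^5 - 3*a^4 + 2*a^3 - a^2 - 2*a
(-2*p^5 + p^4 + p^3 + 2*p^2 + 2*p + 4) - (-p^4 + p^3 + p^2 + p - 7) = -2*p^5 + 2*p^4 + p^2 + p + 11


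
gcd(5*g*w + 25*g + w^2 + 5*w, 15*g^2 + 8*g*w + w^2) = 5*g + w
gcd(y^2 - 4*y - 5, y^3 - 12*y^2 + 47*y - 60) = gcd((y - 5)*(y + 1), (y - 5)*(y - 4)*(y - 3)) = y - 5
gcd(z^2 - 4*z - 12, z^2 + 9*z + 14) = z + 2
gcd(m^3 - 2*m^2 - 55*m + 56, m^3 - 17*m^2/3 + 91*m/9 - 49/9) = m - 1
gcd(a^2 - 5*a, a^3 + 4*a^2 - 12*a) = a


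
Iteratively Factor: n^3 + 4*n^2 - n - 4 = (n - 1)*(n^2 + 5*n + 4) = (n - 1)*(n + 4)*(n + 1)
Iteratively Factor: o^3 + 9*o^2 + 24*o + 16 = (o + 4)*(o^2 + 5*o + 4) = (o + 4)^2*(o + 1)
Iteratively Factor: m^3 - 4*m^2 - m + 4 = (m - 4)*(m^2 - 1) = (m - 4)*(m + 1)*(m - 1)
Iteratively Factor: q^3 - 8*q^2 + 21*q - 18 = (q - 2)*(q^2 - 6*q + 9) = (q - 3)*(q - 2)*(q - 3)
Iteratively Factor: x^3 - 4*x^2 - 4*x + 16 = (x - 2)*(x^2 - 2*x - 8) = (x - 2)*(x + 2)*(x - 4)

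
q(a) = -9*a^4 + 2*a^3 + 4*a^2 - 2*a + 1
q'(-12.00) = 62974.00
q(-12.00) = -189479.00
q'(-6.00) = 7942.00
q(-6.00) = -11939.00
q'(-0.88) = 20.14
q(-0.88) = -0.90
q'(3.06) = -952.83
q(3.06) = -699.45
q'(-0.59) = 2.76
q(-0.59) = 2.07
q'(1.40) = -77.82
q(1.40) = -23.05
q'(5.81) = -6813.41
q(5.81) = -9738.62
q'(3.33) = -1238.16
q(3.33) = -994.13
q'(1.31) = -62.15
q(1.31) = -16.76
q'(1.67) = -139.58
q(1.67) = -51.87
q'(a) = -36*a^3 + 6*a^2 + 8*a - 2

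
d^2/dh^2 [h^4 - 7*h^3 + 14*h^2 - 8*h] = 12*h^2 - 42*h + 28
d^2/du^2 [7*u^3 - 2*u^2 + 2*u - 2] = 42*u - 4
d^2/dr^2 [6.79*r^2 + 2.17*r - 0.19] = 13.5800000000000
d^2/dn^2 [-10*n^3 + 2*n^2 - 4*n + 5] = 4 - 60*n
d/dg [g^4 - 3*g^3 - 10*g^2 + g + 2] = 4*g^3 - 9*g^2 - 20*g + 1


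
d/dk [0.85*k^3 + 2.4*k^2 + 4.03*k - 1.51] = 2.55*k^2 + 4.8*k + 4.03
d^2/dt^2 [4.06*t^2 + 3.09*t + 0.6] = 8.12000000000000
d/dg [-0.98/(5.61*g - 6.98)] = 5.4978/(5.61*g - 6.98)^2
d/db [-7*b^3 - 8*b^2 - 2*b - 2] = -21*b^2 - 16*b - 2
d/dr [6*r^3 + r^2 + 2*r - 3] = 18*r^2 + 2*r + 2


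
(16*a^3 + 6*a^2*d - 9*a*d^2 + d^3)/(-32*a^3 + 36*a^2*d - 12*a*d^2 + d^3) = (-a - d)/(2*a - d)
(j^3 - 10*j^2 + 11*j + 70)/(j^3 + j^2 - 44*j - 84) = (j - 5)/(j + 6)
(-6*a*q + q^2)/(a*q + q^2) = (-6*a + q)/(a + q)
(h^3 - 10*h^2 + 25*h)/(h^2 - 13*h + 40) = h*(h - 5)/(h - 8)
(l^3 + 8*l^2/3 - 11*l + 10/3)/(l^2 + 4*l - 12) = (3*l^2 + 14*l - 5)/(3*(l + 6))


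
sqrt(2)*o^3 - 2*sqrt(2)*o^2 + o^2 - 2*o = o*(o - 2)*(sqrt(2)*o + 1)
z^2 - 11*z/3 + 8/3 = (z - 8/3)*(z - 1)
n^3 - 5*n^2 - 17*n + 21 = (n - 7)*(n - 1)*(n + 3)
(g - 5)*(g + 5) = g^2 - 25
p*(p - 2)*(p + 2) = p^3 - 4*p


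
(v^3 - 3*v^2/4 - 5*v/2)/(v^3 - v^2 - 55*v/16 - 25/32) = 8*v*(v - 2)/(8*v^2 - 18*v - 5)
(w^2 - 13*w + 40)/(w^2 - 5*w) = (w - 8)/w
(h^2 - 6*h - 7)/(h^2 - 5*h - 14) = (h + 1)/(h + 2)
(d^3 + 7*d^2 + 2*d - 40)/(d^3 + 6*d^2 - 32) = (d + 5)/(d + 4)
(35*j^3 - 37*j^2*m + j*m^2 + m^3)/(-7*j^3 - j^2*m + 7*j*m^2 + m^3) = (-5*j + m)/(j + m)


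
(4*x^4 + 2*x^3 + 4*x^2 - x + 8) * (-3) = -12*x^4 - 6*x^3 - 12*x^2 + 3*x - 24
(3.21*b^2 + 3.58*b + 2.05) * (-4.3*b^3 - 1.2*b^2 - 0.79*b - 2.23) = -13.803*b^5 - 19.246*b^4 - 15.6469*b^3 - 12.4465*b^2 - 9.6029*b - 4.5715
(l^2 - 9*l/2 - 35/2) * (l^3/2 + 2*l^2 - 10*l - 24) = l^5/2 - l^4/4 - 111*l^3/4 - 14*l^2 + 283*l + 420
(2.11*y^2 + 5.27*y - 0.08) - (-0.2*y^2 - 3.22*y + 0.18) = 2.31*y^2 + 8.49*y - 0.26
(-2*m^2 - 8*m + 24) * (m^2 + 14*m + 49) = -2*m^4 - 36*m^3 - 186*m^2 - 56*m + 1176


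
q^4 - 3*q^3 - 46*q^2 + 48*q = q*(q - 8)*(q - 1)*(q + 6)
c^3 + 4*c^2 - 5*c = c*(c - 1)*(c + 5)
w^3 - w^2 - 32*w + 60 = (w - 5)*(w - 2)*(w + 6)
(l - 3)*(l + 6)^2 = l^3 + 9*l^2 - 108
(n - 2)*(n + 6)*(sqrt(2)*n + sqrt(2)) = sqrt(2)*n^3 + 5*sqrt(2)*n^2 - 8*sqrt(2)*n - 12*sqrt(2)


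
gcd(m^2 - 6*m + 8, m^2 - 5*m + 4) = m - 4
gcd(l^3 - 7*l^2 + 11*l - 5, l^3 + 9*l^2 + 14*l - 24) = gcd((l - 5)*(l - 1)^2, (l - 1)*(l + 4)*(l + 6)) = l - 1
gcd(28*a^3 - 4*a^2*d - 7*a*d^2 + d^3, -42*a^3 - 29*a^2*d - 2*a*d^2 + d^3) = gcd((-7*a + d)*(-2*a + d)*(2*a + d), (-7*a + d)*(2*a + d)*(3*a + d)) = 14*a^2 + 5*a*d - d^2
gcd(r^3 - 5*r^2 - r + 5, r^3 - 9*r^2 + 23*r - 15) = r^2 - 6*r + 5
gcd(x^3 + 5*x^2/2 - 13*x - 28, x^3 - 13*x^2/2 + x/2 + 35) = x^2 - 3*x/2 - 7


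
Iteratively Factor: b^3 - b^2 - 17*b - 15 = (b + 3)*(b^2 - 4*b - 5) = (b + 1)*(b + 3)*(b - 5)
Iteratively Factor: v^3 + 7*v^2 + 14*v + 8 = (v + 1)*(v^2 + 6*v + 8) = (v + 1)*(v + 4)*(v + 2)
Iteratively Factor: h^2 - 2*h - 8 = (h + 2)*(h - 4)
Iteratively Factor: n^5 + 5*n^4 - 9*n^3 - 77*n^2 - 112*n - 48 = (n + 1)*(n^4 + 4*n^3 - 13*n^2 - 64*n - 48) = (n + 1)*(n + 4)*(n^3 - 13*n - 12) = (n + 1)^2*(n + 4)*(n^2 - n - 12) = (n - 4)*(n + 1)^2*(n + 4)*(n + 3)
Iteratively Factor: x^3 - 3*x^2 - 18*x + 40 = (x + 4)*(x^2 - 7*x + 10) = (x - 2)*(x + 4)*(x - 5)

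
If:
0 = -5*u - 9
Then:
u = -9/5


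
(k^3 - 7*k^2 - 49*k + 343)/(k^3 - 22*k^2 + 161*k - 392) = (k + 7)/(k - 8)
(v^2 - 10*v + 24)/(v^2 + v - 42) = (v - 4)/(v + 7)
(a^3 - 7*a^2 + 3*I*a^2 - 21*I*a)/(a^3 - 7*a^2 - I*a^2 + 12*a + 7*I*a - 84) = a/(a - 4*I)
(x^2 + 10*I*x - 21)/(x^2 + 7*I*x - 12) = (x + 7*I)/(x + 4*I)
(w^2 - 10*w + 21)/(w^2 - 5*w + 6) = (w - 7)/(w - 2)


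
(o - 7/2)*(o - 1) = o^2 - 9*o/2 + 7/2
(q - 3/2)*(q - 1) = q^2 - 5*q/2 + 3/2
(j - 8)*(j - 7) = j^2 - 15*j + 56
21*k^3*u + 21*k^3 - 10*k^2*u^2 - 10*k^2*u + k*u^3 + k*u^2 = (-7*k + u)*(-3*k + u)*(k*u + k)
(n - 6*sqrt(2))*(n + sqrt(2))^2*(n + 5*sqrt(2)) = n^4 + sqrt(2)*n^3 - 62*n^2 - 122*sqrt(2)*n - 120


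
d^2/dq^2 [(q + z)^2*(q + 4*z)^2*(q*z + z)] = 2*z*(10*q^3 + 60*q^2*z + 6*q^2 + 99*q*z^2 + 30*q*z + 40*z^3 + 33*z^2)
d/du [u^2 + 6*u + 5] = 2*u + 6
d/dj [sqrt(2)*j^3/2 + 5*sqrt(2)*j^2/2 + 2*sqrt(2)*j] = sqrt(2)*(3*j^2 + 10*j + 4)/2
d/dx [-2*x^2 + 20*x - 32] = 20 - 4*x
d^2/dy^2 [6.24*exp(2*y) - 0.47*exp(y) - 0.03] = (24.96*exp(y) - 0.47)*exp(y)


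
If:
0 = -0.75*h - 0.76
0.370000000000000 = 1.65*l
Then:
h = -1.01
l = 0.22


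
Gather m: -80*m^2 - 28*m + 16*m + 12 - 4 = -80*m^2 - 12*m + 8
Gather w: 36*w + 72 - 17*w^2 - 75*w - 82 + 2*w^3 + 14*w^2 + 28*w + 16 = 2*w^3 - 3*w^2 - 11*w + 6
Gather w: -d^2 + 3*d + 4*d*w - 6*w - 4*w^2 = -d^2 + 3*d - 4*w^2 + w*(4*d - 6)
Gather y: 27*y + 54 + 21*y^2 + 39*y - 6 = 21*y^2 + 66*y + 48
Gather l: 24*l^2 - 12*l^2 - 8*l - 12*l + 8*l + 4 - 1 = 12*l^2 - 12*l + 3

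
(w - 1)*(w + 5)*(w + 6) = w^3 + 10*w^2 + 19*w - 30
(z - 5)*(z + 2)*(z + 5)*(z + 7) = z^4 + 9*z^3 - 11*z^2 - 225*z - 350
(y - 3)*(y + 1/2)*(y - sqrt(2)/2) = y^3 - 5*y^2/2 - sqrt(2)*y^2/2 - 3*y/2 + 5*sqrt(2)*y/4 + 3*sqrt(2)/4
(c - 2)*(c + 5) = c^2 + 3*c - 10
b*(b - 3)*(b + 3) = b^3 - 9*b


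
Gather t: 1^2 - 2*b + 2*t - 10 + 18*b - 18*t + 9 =16*b - 16*t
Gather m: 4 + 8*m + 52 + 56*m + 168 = 64*m + 224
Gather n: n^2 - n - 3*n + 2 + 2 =n^2 - 4*n + 4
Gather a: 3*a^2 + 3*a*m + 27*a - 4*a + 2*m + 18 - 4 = 3*a^2 + a*(3*m + 23) + 2*m + 14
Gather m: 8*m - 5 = 8*m - 5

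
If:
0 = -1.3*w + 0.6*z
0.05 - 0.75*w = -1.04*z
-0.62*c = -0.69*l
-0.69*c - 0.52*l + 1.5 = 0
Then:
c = 1.30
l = 1.16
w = -0.03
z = -0.07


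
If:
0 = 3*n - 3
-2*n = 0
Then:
No Solution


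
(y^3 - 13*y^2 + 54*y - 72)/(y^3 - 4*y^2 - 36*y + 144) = (y - 3)/(y + 6)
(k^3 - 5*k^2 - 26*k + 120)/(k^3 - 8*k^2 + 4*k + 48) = (k + 5)/(k + 2)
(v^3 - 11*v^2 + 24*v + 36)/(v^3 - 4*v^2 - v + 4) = (v^2 - 12*v + 36)/(v^2 - 5*v + 4)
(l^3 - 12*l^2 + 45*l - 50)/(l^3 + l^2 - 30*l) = (l^2 - 7*l + 10)/(l*(l + 6))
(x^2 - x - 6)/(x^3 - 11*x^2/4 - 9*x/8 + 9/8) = 8*(x + 2)/(8*x^2 + 2*x - 3)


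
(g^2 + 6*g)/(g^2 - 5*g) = (g + 6)/(g - 5)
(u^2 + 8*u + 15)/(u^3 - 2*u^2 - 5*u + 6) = (u^2 + 8*u + 15)/(u^3 - 2*u^2 - 5*u + 6)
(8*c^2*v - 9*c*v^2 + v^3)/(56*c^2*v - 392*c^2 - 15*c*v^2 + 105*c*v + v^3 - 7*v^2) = v*(-c + v)/(-7*c*v + 49*c + v^2 - 7*v)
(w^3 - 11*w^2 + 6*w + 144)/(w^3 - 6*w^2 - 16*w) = (w^2 - 3*w - 18)/(w*(w + 2))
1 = 1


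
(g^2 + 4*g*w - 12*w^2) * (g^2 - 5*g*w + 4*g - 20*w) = g^4 - g^3*w + 4*g^3 - 32*g^2*w^2 - 4*g^2*w + 60*g*w^3 - 128*g*w^2 + 240*w^3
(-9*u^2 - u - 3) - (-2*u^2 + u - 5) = -7*u^2 - 2*u + 2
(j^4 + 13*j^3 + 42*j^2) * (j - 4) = j^5 + 9*j^4 - 10*j^3 - 168*j^2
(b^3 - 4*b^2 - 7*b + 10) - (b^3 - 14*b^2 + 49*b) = 10*b^2 - 56*b + 10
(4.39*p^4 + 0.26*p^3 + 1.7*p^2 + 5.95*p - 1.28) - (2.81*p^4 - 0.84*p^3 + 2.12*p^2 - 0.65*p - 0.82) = 1.58*p^4 + 1.1*p^3 - 0.42*p^2 + 6.6*p - 0.46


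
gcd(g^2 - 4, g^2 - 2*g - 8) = g + 2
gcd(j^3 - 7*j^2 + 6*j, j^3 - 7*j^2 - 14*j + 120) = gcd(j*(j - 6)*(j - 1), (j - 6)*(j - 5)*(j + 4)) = j - 6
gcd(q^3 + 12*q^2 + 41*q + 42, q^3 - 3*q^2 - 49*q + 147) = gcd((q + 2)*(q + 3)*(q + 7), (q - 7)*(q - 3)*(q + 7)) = q + 7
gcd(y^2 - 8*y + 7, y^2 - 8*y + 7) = y^2 - 8*y + 7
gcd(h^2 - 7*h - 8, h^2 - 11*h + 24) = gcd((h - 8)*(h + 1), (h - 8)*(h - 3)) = h - 8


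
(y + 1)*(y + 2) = y^2 + 3*y + 2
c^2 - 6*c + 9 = (c - 3)^2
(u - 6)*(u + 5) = u^2 - u - 30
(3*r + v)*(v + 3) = 3*r*v + 9*r + v^2 + 3*v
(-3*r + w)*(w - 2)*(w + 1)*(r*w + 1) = -3*r^2*w^3 + 3*r^2*w^2 + 6*r^2*w + r*w^4 - r*w^3 - 5*r*w^2 + 3*r*w + 6*r + w^3 - w^2 - 2*w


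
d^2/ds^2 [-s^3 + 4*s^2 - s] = 8 - 6*s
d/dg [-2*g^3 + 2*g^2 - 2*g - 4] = -6*g^2 + 4*g - 2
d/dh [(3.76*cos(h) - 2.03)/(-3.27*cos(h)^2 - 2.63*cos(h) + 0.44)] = (-12.2952*cos(h)^2 + 13.2762*cos(h) + 3.6845)*sin(h)/(10.6929*cos(h)^4 + 17.2002*cos(h)^3 + 4.0393*cos(h)^2 - 2.3144*cos(h) + 0.1936)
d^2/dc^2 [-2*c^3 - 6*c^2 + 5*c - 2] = -12*c - 12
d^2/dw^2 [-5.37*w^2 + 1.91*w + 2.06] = -10.7400000000000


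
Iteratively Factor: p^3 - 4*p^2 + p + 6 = (p - 3)*(p^2 - p - 2) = (p - 3)*(p - 2)*(p + 1)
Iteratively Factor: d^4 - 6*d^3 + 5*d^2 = (d - 1)*(d^3 - 5*d^2) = d*(d - 1)*(d^2 - 5*d) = d^2*(d - 1)*(d - 5)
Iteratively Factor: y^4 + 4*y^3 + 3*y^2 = (y)*(y^3 + 4*y^2 + 3*y) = y*(y + 1)*(y^2 + 3*y) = y^2*(y + 1)*(y + 3)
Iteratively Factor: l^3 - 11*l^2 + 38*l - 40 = (l - 5)*(l^2 - 6*l + 8) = (l - 5)*(l - 4)*(l - 2)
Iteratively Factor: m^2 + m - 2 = (m - 1)*(m + 2)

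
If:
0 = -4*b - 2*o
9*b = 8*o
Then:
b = 0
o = 0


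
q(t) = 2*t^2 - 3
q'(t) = 4*t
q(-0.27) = -2.85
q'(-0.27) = -1.08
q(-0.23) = -2.89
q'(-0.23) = -0.92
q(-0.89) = -1.42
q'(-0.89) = -3.56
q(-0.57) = -2.35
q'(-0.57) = -2.28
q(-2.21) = 6.77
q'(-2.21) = -8.84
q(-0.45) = -2.60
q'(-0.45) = -1.80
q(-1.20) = -0.12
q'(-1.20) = -4.80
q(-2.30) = 7.58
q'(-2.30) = -9.20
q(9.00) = 159.00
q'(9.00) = 36.00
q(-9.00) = 159.00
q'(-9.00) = -36.00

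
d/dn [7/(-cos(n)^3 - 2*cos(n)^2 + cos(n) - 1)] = 7*(-3*cos(n)^2 - 4*cos(n) + 1)*sin(n)/(sin(n)^2*cos(n) + 2*sin(n)^2 - 3)^2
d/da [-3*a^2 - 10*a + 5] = -6*a - 10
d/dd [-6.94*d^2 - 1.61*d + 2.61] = -13.88*d - 1.61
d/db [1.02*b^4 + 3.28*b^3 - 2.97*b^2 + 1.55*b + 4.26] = 4.08*b^3 + 9.84*b^2 - 5.94*b + 1.55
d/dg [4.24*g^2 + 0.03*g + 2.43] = 8.48*g + 0.03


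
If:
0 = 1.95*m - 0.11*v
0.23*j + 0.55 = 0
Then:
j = -2.39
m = 0.0564102564102564*v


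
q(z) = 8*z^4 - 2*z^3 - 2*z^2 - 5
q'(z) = 32*z^3 - 6*z^2 - 4*z = 2*z*(16*z^2 - 3*z - 2)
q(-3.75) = 1654.38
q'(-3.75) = -1756.88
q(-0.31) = -5.06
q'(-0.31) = -0.29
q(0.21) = -5.09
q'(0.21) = -0.81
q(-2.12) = 166.66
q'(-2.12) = -323.39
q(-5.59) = 8093.41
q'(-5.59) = -5754.79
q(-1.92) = 110.50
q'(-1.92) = -240.93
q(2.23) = 160.71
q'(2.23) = 316.11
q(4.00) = 1883.00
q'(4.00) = 1936.00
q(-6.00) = 10723.00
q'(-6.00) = -7104.00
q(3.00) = 571.00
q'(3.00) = 798.00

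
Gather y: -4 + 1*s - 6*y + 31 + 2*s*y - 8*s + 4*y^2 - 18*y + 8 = -7*s + 4*y^2 + y*(2*s - 24) + 35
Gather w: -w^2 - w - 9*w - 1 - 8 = -w^2 - 10*w - 9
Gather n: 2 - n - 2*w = -n - 2*w + 2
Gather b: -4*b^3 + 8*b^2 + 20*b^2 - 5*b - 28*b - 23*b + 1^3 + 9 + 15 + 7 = -4*b^3 + 28*b^2 - 56*b + 32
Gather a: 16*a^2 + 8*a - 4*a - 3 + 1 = 16*a^2 + 4*a - 2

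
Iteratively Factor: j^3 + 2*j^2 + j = (j + 1)*(j^2 + j) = (j + 1)^2*(j)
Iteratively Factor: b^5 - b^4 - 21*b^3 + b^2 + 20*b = (b - 1)*(b^4 - 21*b^2 - 20*b) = (b - 5)*(b - 1)*(b^3 + 5*b^2 + 4*b) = (b - 5)*(b - 1)*(b + 1)*(b^2 + 4*b) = b*(b - 5)*(b - 1)*(b + 1)*(b + 4)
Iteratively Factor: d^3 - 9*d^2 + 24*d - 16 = (d - 4)*(d^2 - 5*d + 4) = (d - 4)^2*(d - 1)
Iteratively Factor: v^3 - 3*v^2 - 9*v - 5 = (v - 5)*(v^2 + 2*v + 1) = (v - 5)*(v + 1)*(v + 1)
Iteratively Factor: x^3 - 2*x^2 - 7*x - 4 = (x + 1)*(x^2 - 3*x - 4) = (x + 1)^2*(x - 4)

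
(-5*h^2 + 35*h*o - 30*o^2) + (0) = -5*h^2 + 35*h*o - 30*o^2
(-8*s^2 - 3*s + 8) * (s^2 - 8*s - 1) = -8*s^4 + 61*s^3 + 40*s^2 - 61*s - 8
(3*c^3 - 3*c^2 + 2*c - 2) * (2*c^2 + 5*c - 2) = 6*c^5 + 9*c^4 - 17*c^3 + 12*c^2 - 14*c + 4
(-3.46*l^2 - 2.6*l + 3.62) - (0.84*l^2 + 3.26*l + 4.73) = -4.3*l^2 - 5.86*l - 1.11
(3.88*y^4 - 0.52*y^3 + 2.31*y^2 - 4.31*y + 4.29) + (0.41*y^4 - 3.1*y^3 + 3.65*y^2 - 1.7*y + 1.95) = 4.29*y^4 - 3.62*y^3 + 5.96*y^2 - 6.01*y + 6.24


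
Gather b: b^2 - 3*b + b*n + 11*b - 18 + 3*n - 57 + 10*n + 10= b^2 + b*(n + 8) + 13*n - 65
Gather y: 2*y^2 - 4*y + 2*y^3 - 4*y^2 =2*y^3 - 2*y^2 - 4*y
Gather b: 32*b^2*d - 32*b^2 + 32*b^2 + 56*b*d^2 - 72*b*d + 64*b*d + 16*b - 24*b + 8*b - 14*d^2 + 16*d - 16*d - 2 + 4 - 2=32*b^2*d + b*(56*d^2 - 8*d) - 14*d^2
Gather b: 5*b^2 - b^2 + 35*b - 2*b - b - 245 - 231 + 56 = 4*b^2 + 32*b - 420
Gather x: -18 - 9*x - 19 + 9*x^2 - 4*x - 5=9*x^2 - 13*x - 42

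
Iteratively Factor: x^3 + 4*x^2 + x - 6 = (x + 3)*(x^2 + x - 2) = (x - 1)*(x + 3)*(x + 2)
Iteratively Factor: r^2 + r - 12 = (r - 3)*(r + 4)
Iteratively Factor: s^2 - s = (s - 1)*(s)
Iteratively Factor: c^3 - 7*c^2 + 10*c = (c - 5)*(c^2 - 2*c) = c*(c - 5)*(c - 2)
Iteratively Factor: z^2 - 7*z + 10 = (z - 2)*(z - 5)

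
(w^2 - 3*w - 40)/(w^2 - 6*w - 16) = (w + 5)/(w + 2)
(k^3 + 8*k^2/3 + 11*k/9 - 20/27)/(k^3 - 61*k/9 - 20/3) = (k - 1/3)/(k - 3)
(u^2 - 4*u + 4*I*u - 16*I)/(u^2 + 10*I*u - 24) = (u - 4)/(u + 6*I)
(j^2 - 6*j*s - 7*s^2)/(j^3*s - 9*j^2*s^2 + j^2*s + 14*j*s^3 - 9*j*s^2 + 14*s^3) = (-j - s)/(s*(-j^2 + 2*j*s - j + 2*s))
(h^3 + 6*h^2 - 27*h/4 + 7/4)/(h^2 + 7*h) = h - 1 + 1/(4*h)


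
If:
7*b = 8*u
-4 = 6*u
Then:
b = -16/21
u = -2/3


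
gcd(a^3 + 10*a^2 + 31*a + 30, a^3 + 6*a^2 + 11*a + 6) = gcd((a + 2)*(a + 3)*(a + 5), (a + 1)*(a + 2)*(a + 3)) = a^2 + 5*a + 6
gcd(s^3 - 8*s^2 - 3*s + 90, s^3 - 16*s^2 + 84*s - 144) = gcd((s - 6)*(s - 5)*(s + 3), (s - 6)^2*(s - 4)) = s - 6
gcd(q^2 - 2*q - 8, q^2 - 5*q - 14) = q + 2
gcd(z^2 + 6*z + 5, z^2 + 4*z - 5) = z + 5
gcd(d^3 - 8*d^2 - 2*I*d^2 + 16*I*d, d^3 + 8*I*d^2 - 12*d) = d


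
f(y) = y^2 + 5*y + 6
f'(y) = 2*y + 5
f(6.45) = 79.85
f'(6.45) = 17.90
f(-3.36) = 0.49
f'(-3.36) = -1.72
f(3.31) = 33.51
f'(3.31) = 11.62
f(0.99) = 11.93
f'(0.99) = 6.98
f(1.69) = 17.31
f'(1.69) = 8.38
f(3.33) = 33.74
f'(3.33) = 11.66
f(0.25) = 7.31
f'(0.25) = 5.50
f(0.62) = 9.48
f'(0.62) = 6.24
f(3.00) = 30.00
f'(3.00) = 11.00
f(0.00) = 6.00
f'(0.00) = 5.00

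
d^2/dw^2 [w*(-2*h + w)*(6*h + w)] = 8*h + 6*w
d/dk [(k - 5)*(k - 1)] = 2*k - 6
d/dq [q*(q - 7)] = 2*q - 7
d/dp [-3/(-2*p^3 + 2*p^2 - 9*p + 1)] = 3*(-6*p^2 + 4*p - 9)/(2*p^3 - 2*p^2 + 9*p - 1)^2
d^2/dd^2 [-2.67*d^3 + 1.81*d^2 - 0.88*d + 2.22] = 3.62 - 16.02*d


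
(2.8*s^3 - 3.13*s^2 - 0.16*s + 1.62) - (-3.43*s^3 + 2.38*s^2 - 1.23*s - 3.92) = 6.23*s^3 - 5.51*s^2 + 1.07*s + 5.54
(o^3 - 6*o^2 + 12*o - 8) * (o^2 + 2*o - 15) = o^5 - 4*o^4 - 15*o^3 + 106*o^2 - 196*o + 120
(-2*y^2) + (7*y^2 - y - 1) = 5*y^2 - y - 1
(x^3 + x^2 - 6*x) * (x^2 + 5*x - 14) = x^5 + 6*x^4 - 15*x^3 - 44*x^2 + 84*x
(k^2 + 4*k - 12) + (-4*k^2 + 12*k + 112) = -3*k^2 + 16*k + 100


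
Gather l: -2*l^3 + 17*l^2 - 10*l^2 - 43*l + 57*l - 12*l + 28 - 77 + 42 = -2*l^3 + 7*l^2 + 2*l - 7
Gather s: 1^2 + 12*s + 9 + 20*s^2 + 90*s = 20*s^2 + 102*s + 10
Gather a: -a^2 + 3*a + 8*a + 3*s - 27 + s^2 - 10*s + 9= -a^2 + 11*a + s^2 - 7*s - 18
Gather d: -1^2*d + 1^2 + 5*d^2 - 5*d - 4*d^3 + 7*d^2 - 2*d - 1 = -4*d^3 + 12*d^2 - 8*d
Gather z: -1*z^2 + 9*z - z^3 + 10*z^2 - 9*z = -z^3 + 9*z^2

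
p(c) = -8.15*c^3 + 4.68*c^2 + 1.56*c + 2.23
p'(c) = -24.45*c^2 + 9.36*c + 1.56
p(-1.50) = 37.93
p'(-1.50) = -67.49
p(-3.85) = 530.69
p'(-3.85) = -396.89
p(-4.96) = 1104.12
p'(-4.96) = -646.37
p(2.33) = -71.82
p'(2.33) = -109.37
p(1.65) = -19.07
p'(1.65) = -49.56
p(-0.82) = 8.59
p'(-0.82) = -22.56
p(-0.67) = 5.74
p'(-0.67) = -15.69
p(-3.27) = 332.14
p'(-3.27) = -290.49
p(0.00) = 2.23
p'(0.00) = 1.56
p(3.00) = -171.02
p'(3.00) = -190.41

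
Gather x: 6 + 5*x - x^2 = -x^2 + 5*x + 6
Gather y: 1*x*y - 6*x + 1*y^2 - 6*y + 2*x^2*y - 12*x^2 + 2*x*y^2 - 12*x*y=-12*x^2 - 6*x + y^2*(2*x + 1) + y*(2*x^2 - 11*x - 6)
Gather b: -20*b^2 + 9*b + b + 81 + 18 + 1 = -20*b^2 + 10*b + 100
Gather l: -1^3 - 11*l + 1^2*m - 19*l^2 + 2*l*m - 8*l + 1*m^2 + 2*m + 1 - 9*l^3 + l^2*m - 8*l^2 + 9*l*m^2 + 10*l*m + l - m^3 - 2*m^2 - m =-9*l^3 + l^2*(m - 27) + l*(9*m^2 + 12*m - 18) - m^3 - m^2 + 2*m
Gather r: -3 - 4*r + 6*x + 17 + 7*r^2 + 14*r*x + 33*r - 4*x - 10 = 7*r^2 + r*(14*x + 29) + 2*x + 4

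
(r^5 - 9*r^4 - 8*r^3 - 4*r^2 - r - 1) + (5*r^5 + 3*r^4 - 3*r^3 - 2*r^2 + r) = 6*r^5 - 6*r^4 - 11*r^3 - 6*r^2 - 1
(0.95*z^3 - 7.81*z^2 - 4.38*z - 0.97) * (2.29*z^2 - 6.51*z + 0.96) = 2.1755*z^5 - 24.0694*z^4 + 41.7249*z^3 + 18.7949*z^2 + 2.1099*z - 0.9312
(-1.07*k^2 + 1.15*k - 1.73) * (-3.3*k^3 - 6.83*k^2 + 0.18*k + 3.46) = 3.531*k^5 + 3.5131*k^4 - 2.3381*k^3 + 8.3207*k^2 + 3.6676*k - 5.9858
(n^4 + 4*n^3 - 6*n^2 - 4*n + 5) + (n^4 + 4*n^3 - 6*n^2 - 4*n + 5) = 2*n^4 + 8*n^3 - 12*n^2 - 8*n + 10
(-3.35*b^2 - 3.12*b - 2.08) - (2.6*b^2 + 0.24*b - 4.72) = -5.95*b^2 - 3.36*b + 2.64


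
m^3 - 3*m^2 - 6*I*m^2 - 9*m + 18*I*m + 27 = (m - 3)*(m - 3*I)^2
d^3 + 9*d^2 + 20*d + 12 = (d + 1)*(d + 2)*(d + 6)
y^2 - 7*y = y*(y - 7)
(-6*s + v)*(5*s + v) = -30*s^2 - s*v + v^2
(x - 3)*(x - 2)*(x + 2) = x^3 - 3*x^2 - 4*x + 12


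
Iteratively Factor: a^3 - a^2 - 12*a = (a + 3)*(a^2 - 4*a) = a*(a + 3)*(a - 4)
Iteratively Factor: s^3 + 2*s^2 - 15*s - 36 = (s - 4)*(s^2 + 6*s + 9) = (s - 4)*(s + 3)*(s + 3)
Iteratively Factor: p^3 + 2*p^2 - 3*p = (p - 1)*(p^2 + 3*p) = p*(p - 1)*(p + 3)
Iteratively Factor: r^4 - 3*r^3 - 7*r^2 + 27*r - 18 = (r - 3)*(r^3 - 7*r + 6) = (r - 3)*(r - 2)*(r^2 + 2*r - 3) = (r - 3)*(r - 2)*(r - 1)*(r + 3)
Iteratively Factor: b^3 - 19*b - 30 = (b + 2)*(b^2 - 2*b - 15) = (b + 2)*(b + 3)*(b - 5)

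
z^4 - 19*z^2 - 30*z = z*(z - 5)*(z + 2)*(z + 3)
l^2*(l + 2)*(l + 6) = l^4 + 8*l^3 + 12*l^2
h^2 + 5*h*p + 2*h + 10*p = (h + 2)*(h + 5*p)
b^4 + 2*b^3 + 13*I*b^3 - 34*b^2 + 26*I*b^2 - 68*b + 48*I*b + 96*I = (b + 2)*(b - I)*(b + 6*I)*(b + 8*I)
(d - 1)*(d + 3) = d^2 + 2*d - 3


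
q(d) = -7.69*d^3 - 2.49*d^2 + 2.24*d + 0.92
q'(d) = -23.07*d^2 - 4.98*d + 2.24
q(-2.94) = 168.23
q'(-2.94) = -182.53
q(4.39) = -687.84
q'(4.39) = -464.23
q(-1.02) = 4.21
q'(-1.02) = -16.68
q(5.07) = -1053.92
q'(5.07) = -616.02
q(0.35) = 1.07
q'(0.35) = -2.33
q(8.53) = -4933.95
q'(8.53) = -1718.83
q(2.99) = -220.20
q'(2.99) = -218.90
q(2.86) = -192.94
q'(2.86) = -200.71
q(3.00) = -222.40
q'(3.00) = -220.33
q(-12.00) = 12903.80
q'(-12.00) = -3260.08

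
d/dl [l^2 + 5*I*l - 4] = 2*l + 5*I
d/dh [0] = 0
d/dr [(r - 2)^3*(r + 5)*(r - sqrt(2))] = (r - 2)^2*((r - 2)*(r + 5) + (r - 2)*(r - sqrt(2)) + 3*(r + 5)*(r - sqrt(2)))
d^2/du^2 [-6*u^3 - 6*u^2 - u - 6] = -36*u - 12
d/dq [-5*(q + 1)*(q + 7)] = -10*q - 40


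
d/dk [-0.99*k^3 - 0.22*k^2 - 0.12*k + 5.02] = -2.97*k^2 - 0.44*k - 0.12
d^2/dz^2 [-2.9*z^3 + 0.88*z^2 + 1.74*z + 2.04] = 1.76 - 17.4*z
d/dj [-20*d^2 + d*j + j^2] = d + 2*j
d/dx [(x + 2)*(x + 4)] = 2*x + 6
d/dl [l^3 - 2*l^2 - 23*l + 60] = 3*l^2 - 4*l - 23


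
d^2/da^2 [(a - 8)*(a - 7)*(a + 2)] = 6*a - 26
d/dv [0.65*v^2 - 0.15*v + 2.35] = 1.3*v - 0.15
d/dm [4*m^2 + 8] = 8*m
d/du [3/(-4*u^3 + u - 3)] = 3*(12*u^2 - 1)/(4*u^3 - u + 3)^2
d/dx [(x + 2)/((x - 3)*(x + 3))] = (-x^2 - 4*x - 9)/(x^4 - 18*x^2 + 81)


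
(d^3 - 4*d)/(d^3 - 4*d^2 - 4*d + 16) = d/(d - 4)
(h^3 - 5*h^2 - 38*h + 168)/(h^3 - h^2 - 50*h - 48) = (h^2 - 11*h + 28)/(h^2 - 7*h - 8)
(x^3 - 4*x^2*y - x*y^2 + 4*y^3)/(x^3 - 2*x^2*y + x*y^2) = (x^2 - 3*x*y - 4*y^2)/(x*(x - y))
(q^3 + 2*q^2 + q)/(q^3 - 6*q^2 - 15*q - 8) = q/(q - 8)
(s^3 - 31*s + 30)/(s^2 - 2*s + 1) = (s^2 + s - 30)/(s - 1)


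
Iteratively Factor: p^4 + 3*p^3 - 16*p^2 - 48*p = (p + 3)*(p^3 - 16*p) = (p + 3)*(p + 4)*(p^2 - 4*p) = p*(p + 3)*(p + 4)*(p - 4)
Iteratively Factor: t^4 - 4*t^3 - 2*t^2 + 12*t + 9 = (t + 1)*(t^3 - 5*t^2 + 3*t + 9) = (t - 3)*(t + 1)*(t^2 - 2*t - 3) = (t - 3)^2*(t + 1)*(t + 1)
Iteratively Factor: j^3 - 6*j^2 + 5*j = (j - 1)*(j^2 - 5*j) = j*(j - 1)*(j - 5)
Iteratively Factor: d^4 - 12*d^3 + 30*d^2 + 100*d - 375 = (d + 3)*(d^3 - 15*d^2 + 75*d - 125) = (d - 5)*(d + 3)*(d^2 - 10*d + 25) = (d - 5)^2*(d + 3)*(d - 5)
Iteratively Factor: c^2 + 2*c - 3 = (c + 3)*(c - 1)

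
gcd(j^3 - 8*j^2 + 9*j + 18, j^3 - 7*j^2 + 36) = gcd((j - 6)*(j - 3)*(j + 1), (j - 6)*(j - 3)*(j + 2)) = j^2 - 9*j + 18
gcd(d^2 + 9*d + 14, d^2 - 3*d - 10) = d + 2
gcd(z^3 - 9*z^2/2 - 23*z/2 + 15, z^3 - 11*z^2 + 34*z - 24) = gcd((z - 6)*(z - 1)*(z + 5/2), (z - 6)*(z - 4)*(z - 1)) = z^2 - 7*z + 6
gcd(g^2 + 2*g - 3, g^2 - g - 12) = g + 3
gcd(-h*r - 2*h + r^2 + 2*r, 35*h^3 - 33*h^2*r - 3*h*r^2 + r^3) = -h + r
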